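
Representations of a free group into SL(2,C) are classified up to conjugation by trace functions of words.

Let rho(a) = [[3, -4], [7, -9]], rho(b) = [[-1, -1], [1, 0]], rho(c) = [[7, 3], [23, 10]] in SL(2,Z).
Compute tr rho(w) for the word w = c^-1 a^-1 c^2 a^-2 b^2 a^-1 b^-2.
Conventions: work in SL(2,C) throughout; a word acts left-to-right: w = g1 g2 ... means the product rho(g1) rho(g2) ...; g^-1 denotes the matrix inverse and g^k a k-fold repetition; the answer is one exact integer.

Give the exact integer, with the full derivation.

-3460735

rho(c^-1) = [[10, -3], [-23, 7]]
... * rho(a^-1) = [[-9, 4], [-7, 3]]  ->  [[-69, 31], [158, -71]]
... * rho(c) = [[7, 3], [23, 10]]  ->  [[230, 103], [-527, -236]]
... * rho(c) = [[7, 3], [23, 10]]  ->  [[3979, 1720], [-9117, -3941]]
... * rho(a^-1) = [[-9, 4], [-7, 3]]  ->  [[-47851, 21076], [109640, -48291]]
... * rho(a^-1) = [[-9, 4], [-7, 3]]  ->  [[283127, -128176], [-648723, 293687]]
... * rho(b) = [[-1, -1], [1, 0]]  ->  [[-411303, -283127], [942410, 648723]]
... * rho(b) = [[-1, -1], [1, 0]]  ->  [[128176, 411303], [-293687, -942410]]
... * rho(a^-1) = [[-9, 4], [-7, 3]]  ->  [[-4032705, 1746613], [9240053, -4001978]]
... * rho(b^-1) = [[0, 1], [-1, -1]]  ->  [[-1746613, -5779318], [4001978, 13242031]]
... * rho(b^-1) = [[0, 1], [-1, -1]]  ->  [[5779318, 4032705], [-13242031, -9240053]]
tr = 5779318 + -9240053 = -3460735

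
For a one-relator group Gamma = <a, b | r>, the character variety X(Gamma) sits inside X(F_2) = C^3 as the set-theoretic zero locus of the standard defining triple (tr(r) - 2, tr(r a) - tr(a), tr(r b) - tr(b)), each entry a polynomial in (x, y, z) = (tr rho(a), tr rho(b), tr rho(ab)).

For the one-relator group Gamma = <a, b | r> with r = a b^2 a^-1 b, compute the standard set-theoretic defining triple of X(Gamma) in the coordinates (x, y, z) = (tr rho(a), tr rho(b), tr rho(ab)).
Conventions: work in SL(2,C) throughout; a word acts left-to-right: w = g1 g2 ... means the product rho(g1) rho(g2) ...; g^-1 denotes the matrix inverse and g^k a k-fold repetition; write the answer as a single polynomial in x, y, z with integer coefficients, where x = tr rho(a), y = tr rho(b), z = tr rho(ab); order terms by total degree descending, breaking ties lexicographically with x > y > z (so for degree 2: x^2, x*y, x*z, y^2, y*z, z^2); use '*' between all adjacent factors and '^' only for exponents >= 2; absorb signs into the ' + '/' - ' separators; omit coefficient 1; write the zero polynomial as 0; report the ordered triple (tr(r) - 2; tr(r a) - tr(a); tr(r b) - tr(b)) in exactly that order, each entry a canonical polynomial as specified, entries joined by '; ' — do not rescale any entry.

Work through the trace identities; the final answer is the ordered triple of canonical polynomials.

use: trace(a b^2) = trace(b)*trace(a b) - trace(a) = y*z - x
trace(b a b^2) = trace(b)*trace(a b^2) - trace(a b) = y^2*z - x*y - z
use: trace(a b a b) = trace(a b)*trace(a b) - trace(1) = z^2 - 2
apply: trace(a b a) = trace(a)*trace(b a) - trace(b) = x*z - y
apply: trace(b a b^2 a) = trace(b)*trace(a b a b) - trace(a b a) = y*z^2 - x*z - y
trace(a b^2 a^-1 b) = trace(b a b^2)*trace(a) - trace(b a b^2 a) = x*y^2*z - x^2*y - y*z^2 + y
trace(b^2) = trace(b)*trace(b) - trace(1) = y^2 - 2
apply: trace(b^3) = trace(b)*trace(b^2) - trace(b) = y^3 - 3*y
trace(b a^2 b^2) = trace(a)*trace(b^3 a) - trace(b^3) = x*y^2*z - x^2*y - y^3 - x*z + 3*y
trace(a b a^2 b) = trace(a)*trace(b a b a) - trace(b a b) = x*z^2 - y*z - x
apply: trace(a b a^2) = trace(a)*trace(a b a) - trace(a b) = x^2*z - x*y - z
trace(b a^2 b^2 a) = trace(b)*trace(a b a^2 b) - trace(a b a^2) = x*y*z^2 - x^2*z - y^2*z + z
trace(a b^2 a^-1 b a) = trace(b a^2 b^2)*trace(a) - trace(b a^2 b^2 a) = x^2*y^2*z - x^3*y - x*y^3 - x*y*z^2 + y^2*z + 3*x*y - z
use: trace(b^2 a b^2) = trace(b)*trace(b a b^2) - trace(b a b)  (reduce the b square) = y^3*z - x*y^2 - 2*y*z + x
use: trace(a^2) = trace(a)*trace(a) - trace(1)  (reduce the a square) = x^2 - 2
apply: trace(a b^2 a) = trace(b)*trace(a^2 b) - trace(a^2)  (reduce the b square) = x*y*z - x^2 - y^2 + 2
use: trace(b^2 a b^2 a) = trace(b)*trace(a b^2 a b) - trace(a b^2 a)  (reduce the b square) = y^2*z^2 - 2*x*y*z + x^2 - 2
apply: trace(a b^2 a^-1 b^2) = trace(b^2 a b^2)*trace(a) - trace(b^2 a b^2 a)  (eliminate a^-1) = x*y^3*z - x^2*y^2 - y^2*z^2 + 2
assemble the triple (trace(r) - 2; trace(r a) - x; trace(r b) - y)

x*y^2*z - x^2*y - y*z^2 + y - 2; x^2*y^2*z - x^3*y - x*y^3 - x*y*z^2 + y^2*z + 3*x*y - x - z; x*y^3*z - x^2*y^2 - y^2*z^2 - y + 2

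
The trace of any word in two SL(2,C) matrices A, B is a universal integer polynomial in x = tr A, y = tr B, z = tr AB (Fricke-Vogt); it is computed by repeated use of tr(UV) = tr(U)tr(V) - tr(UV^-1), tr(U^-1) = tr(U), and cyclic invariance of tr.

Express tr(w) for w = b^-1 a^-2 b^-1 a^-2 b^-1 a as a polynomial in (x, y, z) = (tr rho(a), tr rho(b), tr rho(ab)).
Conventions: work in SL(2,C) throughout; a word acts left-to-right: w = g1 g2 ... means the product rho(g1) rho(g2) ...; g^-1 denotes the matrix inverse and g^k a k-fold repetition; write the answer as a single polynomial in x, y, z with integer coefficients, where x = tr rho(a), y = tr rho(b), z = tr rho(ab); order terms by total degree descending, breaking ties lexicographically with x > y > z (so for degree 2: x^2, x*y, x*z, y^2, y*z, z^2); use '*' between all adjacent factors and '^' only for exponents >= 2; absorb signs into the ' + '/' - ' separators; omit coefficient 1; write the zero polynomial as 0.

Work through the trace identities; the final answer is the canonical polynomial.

so trace(b^-1) = trace(b) = y
reduce: trace(a b a) = trace(a) * trace(b a) - trace(b)   [square of a] = x*z - y
so trace(a b a b) = trace(b a) * trace(b a) - trace(1)   [split at a repeated b] = z^2 - 2
trace(b a b^-1 a) = trace(a b a) * trace(b) - trace(a b a b)   [inverse elimination on b] = x*y*z - y^2 - z^2 + 2
reduce: trace(a b^-1 a^-1 b) = trace(b a b^-1) * trace(a) - trace(b a b^-1 a)   [inverse elimination on a] = -x*y*z + x^2 + y^2 + z^2 - 2
trace(b^-1 a b^-1 a^-1) = trace(a b^-1 a^-1) * trace(b) - trace(a b^-1 a^-1 b)   [inverse elimination on b] = x*y*z - x^2 - z^2 + 2
so trace(b^-1 a) = trace(a) * trace(b) - trace(a b)   [inverse elimination on b] = x*y - z
trace(b^-1 a b^-1) = trace(b^-1 a) * trace(b) - trace(b^-1 a b)   [inverse elimination on b] = x*y^2 - y*z - x
trace(b^-1 a b^-1 a^-2) = trace(b^-1 a b^-1 a^-1) * trace(a) - trace(b^-1 a b^-1)   [inverse elimination on a] = x^2*y*z - x^3 - x*y^2 - x*z^2 + y*z + 3*x
trace(a^-1 b^-1 a b^-1 a^-2) = trace(b^-1 a b^-1 a^-2) * trace(a) - trace(b^-1 a b^-1 a^-1)   [inverse elimination on a] = x^3*y*z - x^4 - x^2*y^2 - x^2*z^2 + 4*x^2 + z^2 - 2
trace(a^-2) = trace(a^-1) * trace(a) - trace(1)   [inverse elimination on a] = x^2 - 2
trace(b^2) = trace(b) * trace(b) - trace(1)   [square of b] = y^2 - 2
reduce: trace(b a b) = trace(b) * trace(a b) - trace(a)   [square of b] = y*z - x
trace(b^2 a b) = trace(b) * trace(b a b) - trace(b a)   [square of b] = y^2*z - x*y - z
so trace(b^2 a b a) = trace(b) * trace(a b a b) - trace(a b a)   [square of b] = y*z^2 - x*z - y
so trace(a^-1 b^2 a b) = trace(b^2 a b) * trace(a) - trace(b^2 a b a)   [inverse elimination on a] = x*y^2*z - x^2*y - y*z^2 + y
trace(a^-1 b^2 a b^-1) = trace(a^-1 b^2 a) * trace(b) - trace(a^-1 b^2 a b)   [inverse elimination on b] = -x*y^2*z + x^2*y + y^3 + y*z^2 - 3*y
trace(b a b^-1 a^-2 b) = trace(a^-1 b^2 a b^-1) * trace(a) - trace(a^-1 b^2 a b^-1 a)   [inverse elimination on a] = -x^2*y^2*z + x^3*y + x*y^3 + x*y*z^2 - 3*x*y - z
reduce: trace(b a b a b a) = trace(b a) * trace(b a b a) - trace(b^-1 a^-1)   [split at a repeated b] = z^3 - 3*z
so trace(a^-1 b a b a b) = trace(b a b a b) * trace(a) - trace(b a b a b a)   [inverse elimination on a] = x*y*z^2 - x^2*z - z^3 - x*y + 3*z
trace(b a b a b^-1 a^-1) = trace(a^-1 b a b a) * trace(b) - trace(a^-1 b a b a b)   [inverse elimination on b] = -x*y*z^2 + x^2*z + y^2*z + z^3 - 3*z
trace(b a b^-1 a^-2 b a) = trace(b a b a b^-1 a^-1) * trace(a) - trace(b a b a b^-1)   [inverse elimination on a] = -x^2*y*z^2 + x^3*z + x*y^2*z + x*z^3 - 4*x*z + y
reduce: trace(a b^-1 a^-2 b a^-1 b) = trace(b a b^-1 a^-2 b) * trace(a) - trace(b a b^-1 a^-2 b a)   [inverse elimination on a] = -x^3*y^2*z + x^4*y + x^2*y^3 + 2*x^2*y*z^2 - x^3*z - x*y^2*z - x*z^3 - 3*x^2*y + 3*x*z - y
trace(a^-1 b^-1 a b^-1 a^-2 b) = trace(a b^-1 a^-2 b a^-1) * trace(b) - trace(a b^-1 a^-2 b a^-1 b)   [inverse elimination on b] = x^3*y^2*z - x^4*y - x^2*y^3 - 2*x^2*y*z^2 + x^3*z + x*y^2*z + x*z^3 + 4*x^2*y - 3*x*z - y
trace(b^-1 a b^-1 a^-2 b^-1 a^-1) = trace(a^-1 b^-1 a b^-1 a^-2) * trace(b) - trace(a^-1 b^-1 a b^-1 a^-2 b)   [inverse elimination on b] = x^2*y*z^2 - x^3*z - x*y^2*z - x*z^3 + y*z^2 + 3*x*z - y
trace(a^-2 b^-2 a b) = trace(b^-2 a b a^-1) * trace(a) - trace(b^-2 a b)   [inverse elimination on a] = -x^2*y^2*z + x^3*y + x*y^3 + x*y*z^2 - 4*x*y + z
trace(b^-1 a b^-1 a^-2 b^-1) = trace(a^-2 b^-2 a) * trace(b) - trace(a^-2 b^-2 a b)   [inverse elimination on b] = x^2*y^2*z - x^3*y - x*y^3 - x*y*z^2 + y^2*z + 3*x*y - z
so trace(b^-1 a^-2 b^-1 a^-2 b^-1 a) = trace(b^-1 a b^-1 a^-2 b^-1 a^-1) * trace(a) - trace(b^-1 a b^-1 a^-2 b^-1)   [inverse elimination on a] = x^3*y*z^2 - x^4*z - 2*x^2*y^2*z - x^2*z^3 + x^3*y + x*y^3 + 2*x*y*z^2 + 3*x^2*z - y^2*z - 4*x*y + z

x^3*y*z^2 - x^4*z - 2*x^2*y^2*z - x^2*z^3 + x^3*y + x*y^3 + 2*x*y*z^2 + 3*x^2*z - y^2*z - 4*x*y + z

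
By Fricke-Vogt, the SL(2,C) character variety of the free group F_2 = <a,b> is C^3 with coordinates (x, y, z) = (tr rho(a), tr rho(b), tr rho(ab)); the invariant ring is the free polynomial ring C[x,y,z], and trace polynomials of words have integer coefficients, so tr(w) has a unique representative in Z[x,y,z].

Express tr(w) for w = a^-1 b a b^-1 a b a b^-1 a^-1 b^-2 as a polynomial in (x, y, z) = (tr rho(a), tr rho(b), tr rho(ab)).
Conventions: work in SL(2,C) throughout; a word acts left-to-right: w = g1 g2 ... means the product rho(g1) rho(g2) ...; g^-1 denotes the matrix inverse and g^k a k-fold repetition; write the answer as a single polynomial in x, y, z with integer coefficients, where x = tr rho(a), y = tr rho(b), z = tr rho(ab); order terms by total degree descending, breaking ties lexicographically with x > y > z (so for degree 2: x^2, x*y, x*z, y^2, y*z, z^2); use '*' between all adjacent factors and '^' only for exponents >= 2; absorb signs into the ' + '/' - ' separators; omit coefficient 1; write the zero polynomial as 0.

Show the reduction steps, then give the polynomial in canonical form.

tr(a^2 b) = tr(a) * tr(b a) - tr(b) = x*z - y
tr(a^2) = tr(a) * tr(a) - tr(1) = x^2 - 2
tr(b a^2 b) = tr(b) * tr(a^2 b) - tr(a^2) = x*y*z - x^2 - y^2 + 2
tr(a b a b) = tr(a b) * tr(a b) - tr(1) = z^2 - 2
tr(b a b^2 a) = tr(b) * tr(a b a b) - tr(a b a) = y*z^2 - x*z - y
tr(b a b) = tr(b) * tr(a b) - tr(a) = y*z - x
tr(b a b^2) = tr(b) * tr(b a b) - tr(b a) = y^2*z - x*y - z
tr(b a^2 b a b) = tr(a) * tr(b a b^2 a) - tr(b a b^2) = x*y*z^2 - x^2*z - y^2*z + z
tr(b a b a b a) = tr(a b) * tr(a b a b) - tr(a^-1 b^-1) = z^3 - 3*z
tr(b a^2 b a b a) = tr(a) * tr(b a b a b a) - tr(b a b a b) = x*z^3 - y*z^2 - 2*x*z + y
tr(a^-1 b a^2 b a b) = tr(b a^2 b a b) * tr(a) - tr(b a^2 b a b a) = x^2*y*z^2 - x^3*z - x*y^2*z - x*z^3 + y*z^2 + 3*x*z - y
tr(a b a b^-1 a^-1 b a) = tr(a^-1 b a^2 b a) * tr(b) - tr(a^-1 b a^2 b a b) = -x^2*y*z^2 + x^3*z + 2*x*y^2*z + x*z^3 - x^2*y - y^3 - y*z^2 - 3*x*z + 3*y
tr(a b a b a) = tr(a) * tr(b a b a) - tr(b a b) = x*z^2 - y*z - x
tr(b a b a b a b) = tr(b) * tr(a b a b a b) - tr(a b a b a) = y*z^3 - x*z^2 - 2*y*z + x
tr(b a b a b a b a) = tr(a b) * tr(a b a b a b) - tr(a^-1 b^-1 a^-1 b^-1) = z^4 - 4*z^2 + 2
tr(a^-1 b a b a b a b) = tr(b a b a b a b) * tr(a) - tr(b a b a b a b a) = x*y*z^3 - x^2*z^2 - z^4 - 2*x*y*z + x^2 + 4*z^2 - 2
tr(a b a b^-1 a^-1 b a b) = tr(a^-1 b a b a b a) * tr(b) - tr(a^-1 b a b a b a b) = -x*y*z^3 + x^2*z^2 + y^2*z^2 + z^4 + x*y*z - x^2 - y^2 - 4*z^2 + 2
tr(a^-1 b a b^-1 a b a b^-1) = tr(a b a b^-1 a^-1 b a) * tr(b) - tr(a b a b^-1 a^-1 b a b) = -x^2*y^2*z^2 + x^3*y*z + 2*x*y^3*z + 2*x*y*z^3 - x^2*y^2 - x^2*z^2 - y^4 - 2*y^2*z^2 - z^4 - 4*x*y*z + x^2 + 4*y^2 + 4*z^2 - 2
tr(a b a^2) = tr(a) * tr(a b a) - tr(a b) = x^2*z - x*y - z
tr(a b^-1 a b a) = tr(a b a^2) * tr(b) - tr(a b a^2 b) = x^2*y*z - x*y^2 - x*z^2 + x
tr(a^-1 b a b^-1 a b a b^-1 a^-1) = tr(a^-1 b a b^-1 a b a b^-1) * tr(a) - tr(a^-1 b a b^-1 a b a b^-1 a) = -x^3*y^2*z^2 + x^4*y*z + 2*x^2*y^3*z + 2*x^2*y*z^3 - x^3*y^2 - x^3*z^2 - x*y^4 - 2*x*y^2*z^2 - x*z^4 - 5*x^2*y*z + x^3 + 5*x*y^2 + 5*x*z^2 - 3*x
tr(b a^2 b^2 a) = tr(b) * tr(a b a^2 b) - tr(a b a^2) = x*y*z^2 - x^2*z - y^2*z + z
tr(b^2) = tr(b) * tr(b) - tr(1) = y^2 - 2
tr(b^3) = tr(b) * tr(b^2) - tr(b) = y^3 - 3*y
tr(b a^2 b^2) = tr(a) * tr(b^3 a) - tr(b^3) = x*y^2*z - x^2*y - y^3 - x*z + 3*y
tr(a b^2 a^2 b a) = tr(a) * tr(b a^2 b^2 a) - tr(b a^2 b^2) = x^2*y*z^2 - x^3*z - 2*x*y^2*z + x^2*y + y^3 + 2*x*z - 3*y
tr(a^2 b a b a) = tr(a) * tr(a b a b a) - tr(a b a b) = x^2*z^2 - x*y*z - x^2 - z^2 + 2
tr(a b^2 a^2 b a b) = tr(b) * tr(a^2 b a b a b) - tr(a^2 b a b a) = x*y*z^3 - x^2*z^2 - y^2*z^2 - x*y*z + x^2 + y^2 + z^2 - 2
tr(b a^2 b a b^-1 a b) = tr(a b^2 a^2 b a) * tr(b) - tr(a b^2 a^2 b a b) = x^2*y^2*z^2 - x^3*y*z - 2*x*y^3*z - x*y*z^3 + x^2*y^2 + x^2*z^2 + y^4 + y^2*z^2 + 3*x*y*z - x^2 - 4*y^2 - z^2 + 2
tr(a b a b a^2 b a) = tr(a) * tr(b a^2 b a b a) - tr(b a^2 b a b) = x^2*z^3 - 2*x*y*z^2 - x^2*z + y^2*z + x*y - z
tr(a b a b a^2 b a b) = tr(a) * tr(b a b a b a b a) - tr(b a b a b a b) = x*z^4 - y*z^3 - 3*x*z^2 + 2*y*z + x
tr(b a^2 b a b^-1 a b a) = tr(a b a b a^2 b a) * tr(b) - tr(a b a b a^2 b a b) = x^2*y*z^3 - 2*x*y^2*z^2 - x*z^4 - x^2*y*z + y^3*z + y*z^3 + x*y^2 + 3*x*z^2 - 3*y*z - x
tr(b a^-1 b a^2 b a b^-1 a) = tr(b a^2 b a b^-1 a b) * tr(a) - tr(b a^2 b a b^-1 a b a) = x^3*y^2*z^2 - x^4*y*z - 2*x^2*y^3*z - 2*x^2*y*z^3 + x^3*y^2 + x^3*z^2 + x*y^4 + 3*x*y^2*z^2 + x*z^4 + 4*x^2*y*z - y^3*z - y*z^3 - x^3 - 5*x*y^2 - 4*x*z^2 + 3*y*z + 3*x
tr(a b a b^-1 a^-1 b a^-1 b a) = tr(b a^-1 b a^2 b a b^-1) * tr(a) - tr(b a^-1 b a^2 b a b^-1 a) = -x^3*y^2*z^2 + x^4*y*z + 2*x^2*y^3*z + 2*x^2*y*z^3 - x^3*y^2 - x^3*z^2 - x*y^4 - 3*x*y^2*z^2 - x*z^4 - 3*x^2*y*z + y^3*z + y*z^3 + 4*x*y^2 + 4*x*z^2 - 3*y*z - x
tr(a b^2 a b a b a) = tr(b) * tr(a b a b a^2 b) - tr(a b a b a^2) = x*y*z^3 - x^2*z^2 - y^2*z^2 - x*y*z + x^2 + y^2 + z^2 - 2
tr(a b^2 a b a b a b) = tr(b) * tr(a b a b a b a b) - tr(a b a b a b a) = y*z^4 - x*z^3 - 3*y*z^2 + 2*x*z + y
tr(b^2 a b a b a b^-1 a) = tr(a b^2 a b a b a) * tr(b) - tr(a b^2 a b a b a b) = x*y^2*z^3 - x^2*y*z^2 - y^3*z^2 - y*z^4 - x*y^2*z + x*z^3 + x^2*y + y^3 + 4*y*z^2 - 2*x*z - 3*y
tr(b a b a b a b^-1 a^-1 b) = tr(b^2 a b a b a b^-1) * tr(a) - tr(b^2 a b a b a b^-1 a) = -x*y^2*z^3 + x^2*y*z^2 + y^3*z^2 + y*z^4 + x*y^2*z - x^2*y - y^3 - 4*y*z^2 - x*z + 3*y
tr(b a b a b a b a b a) = tr(b a b a b a) * tr(b a b a) - tr(a b) = z^5 - 5*z^3 + 5*z
tr(a^-1 b a b a b a b a b) = tr(b a b a b a b a b) * tr(a) - tr(b a b a b a b a b a) = x*y*z^4 - x^2*z^3 - z^5 - 3*x*y*z^2 + 2*x^2*z + 5*z^3 + x*y - 5*z
tr(b a b a b a b^-1 a^-1 b a) = tr(a^-1 b a b a b a b a) * tr(b) - tr(a^-1 b a b a b a b a b) = -x*y*z^4 + x^2*z^3 + y^2*z^3 + z^5 + 2*x*y*z^2 - 2*x^2*z - 2*y^2*z - 5*z^3 + 5*z
tr(a b a b^-1 a^-1 b a^-1 b a b) = tr(b a b a b a b^-1 a^-1 b) * tr(a) - tr(b a b a b a b^-1 a^-1 b a) = -x^2*y^2*z^3 + x^3*y*z^2 + x*y^3*z^2 + 2*x*y*z^4 + x^2*y^2*z - x^2*z^3 - y^2*z^3 - z^5 - x^3*y - x*y^3 - 6*x*y*z^2 + x^2*z + 2*y^2*z + 5*z^3 + 3*x*y - 5*z
tr(a^-1 b a b^-1 a b a b^-1 a^-1 b) = tr(a b a b^-1 a^-1 b a^-1 b a) * tr(b) - tr(a b a b^-1 a^-1 b a^-1 b a b) = -x^3*y^3*z^2 + x^4*y^2*z + 2*x^2*y^4*z + 3*x^2*y^2*z^3 - x^3*y^3 - 2*x^3*y*z^2 - x*y^5 - 4*x*y^3*z^2 - 3*x*y*z^4 - 4*x^2*y^2*z + x^2*z^3 + y^4*z + 2*y^2*z^3 + z^5 + x^3*y + 5*x*y^3 + 10*x*y*z^2 - x^2*z - 5*y^2*z - 5*z^3 - 4*x*y + 5*z
tr(b^-1 a^-1 b a b^-1 a b a b^-1 a^-1) = tr(a^-1 b a b^-1 a b a b^-1 a^-1) * tr(b) - tr(a^-1 b a b^-1 a b a b^-1 a^-1 b) = -x^2*y^2*z^3 + x^3*y*z^2 + 2*x*y^3*z^2 + 2*x*y*z^4 - x^2*y^2*z - x^2*z^3 - y^4*z - 2*y^2*z^3 - z^5 - 5*x*y*z^2 + x^2*z + 5*y^2*z + 5*z^3 + x*y - 5*z
tr(a^-1 b a b^-1 a b a b^-1 a^-1 b^-2) = tr(b^-1 a^-1 b a b^-1 a b a b^-1 a^-1) * tr(b) - tr(b^-1 a^-1 b a b^-1 a b a b^-1 a^-1 b) = -x^2*y^3*z^3 + 2*x^3*y^2*z^2 + 2*x*y^4*z^2 + 2*x*y^2*z^4 - x^4*y*z - 3*x^2*y^3*z - 3*x^2*y*z^3 - y^5*z - 2*y^3*z^3 - y*z^5 + x^3*y^2 + x^3*z^2 + x*y^4 - 3*x*y^2*z^2 + x*z^4 + 6*x^2*y*z + 5*y^3*z + 5*y*z^3 - x^3 - 4*x*y^2 - 5*x*z^2 - 5*y*z + 3*x

-x^2*y^3*z^3 + 2*x^3*y^2*z^2 + 2*x*y^4*z^2 + 2*x*y^2*z^4 - x^4*y*z - 3*x^2*y^3*z - 3*x^2*y*z^3 - y^5*z - 2*y^3*z^3 - y*z^5 + x^3*y^2 + x^3*z^2 + x*y^4 - 3*x*y^2*z^2 + x*z^4 + 6*x^2*y*z + 5*y^3*z + 5*y*z^3 - x^3 - 4*x*y^2 - 5*x*z^2 - 5*y*z + 3*x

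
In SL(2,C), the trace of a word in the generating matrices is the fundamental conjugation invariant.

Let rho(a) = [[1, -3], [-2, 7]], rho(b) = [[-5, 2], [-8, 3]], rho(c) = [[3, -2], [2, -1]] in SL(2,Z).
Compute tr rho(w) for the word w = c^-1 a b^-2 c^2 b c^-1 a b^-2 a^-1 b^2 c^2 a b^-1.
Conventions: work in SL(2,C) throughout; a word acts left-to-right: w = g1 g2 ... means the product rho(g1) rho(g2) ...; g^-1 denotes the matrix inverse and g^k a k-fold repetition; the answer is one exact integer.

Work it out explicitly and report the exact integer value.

rho(c^-1) = [[-1, 2], [-2, 3]]
... * rho(a) = [[1, -3], [-2, 7]]  ->  [[-5, 17], [-8, 27]]
... * rho(b^-1) = [[3, -2], [8, -5]]  ->  [[121, -75], [192, -119]]
... * rho(b^-1) = [[3, -2], [8, -5]]  ->  [[-237, 133], [-376, 211]]
... * rho(c) = [[3, -2], [2, -1]]  ->  [[-445, 341], [-706, 541]]
... * rho(c) = [[3, -2], [2, -1]]  ->  [[-653, 549], [-1036, 871]]
... * rho(b) = [[-5, 2], [-8, 3]]  ->  [[-1127, 341], [-1788, 541]]
... * rho(c^-1) = [[-1, 2], [-2, 3]]  ->  [[445, -1231], [706, -1953]]
... * rho(a) = [[1, -3], [-2, 7]]  ->  [[2907, -9952], [4612, -15789]]
... * rho(b^-1) = [[3, -2], [8, -5]]  ->  [[-70895, 43946], [-112476, 69721]]
... * rho(b^-1) = [[3, -2], [8, -5]]  ->  [[138883, -77940], [220340, -123653]]
... * rho(a^-1) = [[7, 3], [2, 1]]  ->  [[816301, 338709], [1295074, 537367]]
... * rho(b) = [[-5, 2], [-8, 3]]  ->  [[-6791177, 2648729], [-10774306, 4202249]]
... * rho(b) = [[-5, 2], [-8, 3]]  ->  [[12766053, -5636167], [20253538, -8941865]]
... * rho(c) = [[3, -2], [2, -1]]  ->  [[27025825, -19895939], [42876884, -31565211]]
... * rho(c) = [[3, -2], [2, -1]]  ->  [[41285597, -34155711], [65500230, -54188557]]
... * rho(a) = [[1, -3], [-2, 7]]  ->  [[109597019, -362946768], [173877344, -575820589]]
... * rho(b^-1) = [[3, -2], [8, -5]]  ->  [[-2574783087, 1595539802], [-4084932680, 2531348257]]
tr = -2574783087 + 2531348257 = -43434830

-43434830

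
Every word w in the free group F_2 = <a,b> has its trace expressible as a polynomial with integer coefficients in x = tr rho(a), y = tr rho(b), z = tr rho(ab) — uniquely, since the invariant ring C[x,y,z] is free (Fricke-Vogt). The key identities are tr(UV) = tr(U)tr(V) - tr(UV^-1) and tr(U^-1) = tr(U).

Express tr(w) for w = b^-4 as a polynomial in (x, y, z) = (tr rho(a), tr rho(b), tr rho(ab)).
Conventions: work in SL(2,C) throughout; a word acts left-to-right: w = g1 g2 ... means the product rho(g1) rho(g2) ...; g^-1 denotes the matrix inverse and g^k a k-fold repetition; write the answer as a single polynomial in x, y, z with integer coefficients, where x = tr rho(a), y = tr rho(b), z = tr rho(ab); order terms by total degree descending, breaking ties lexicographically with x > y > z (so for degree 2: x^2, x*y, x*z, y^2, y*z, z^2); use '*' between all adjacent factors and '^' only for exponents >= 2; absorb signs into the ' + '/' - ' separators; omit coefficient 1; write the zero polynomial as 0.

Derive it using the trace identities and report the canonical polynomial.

y^4 - 4*y^2 + 2

use: trace(b^-1) = trace(b) = y
trace(b^-2) = trace(b^-1) trace(b) - trace(1)   [inverse elimination on b] = y^2 - 2
use: trace(b^-3) = trace(b^-2) trace(b) - trace(b^-1)   [inverse elimination on b] = y^3 - 3*y
trace(b^-4) = trace(b^-3) trace(b) - trace(b^-2)   [inverse elimination on b] = y^4 - 4*y^2 + 2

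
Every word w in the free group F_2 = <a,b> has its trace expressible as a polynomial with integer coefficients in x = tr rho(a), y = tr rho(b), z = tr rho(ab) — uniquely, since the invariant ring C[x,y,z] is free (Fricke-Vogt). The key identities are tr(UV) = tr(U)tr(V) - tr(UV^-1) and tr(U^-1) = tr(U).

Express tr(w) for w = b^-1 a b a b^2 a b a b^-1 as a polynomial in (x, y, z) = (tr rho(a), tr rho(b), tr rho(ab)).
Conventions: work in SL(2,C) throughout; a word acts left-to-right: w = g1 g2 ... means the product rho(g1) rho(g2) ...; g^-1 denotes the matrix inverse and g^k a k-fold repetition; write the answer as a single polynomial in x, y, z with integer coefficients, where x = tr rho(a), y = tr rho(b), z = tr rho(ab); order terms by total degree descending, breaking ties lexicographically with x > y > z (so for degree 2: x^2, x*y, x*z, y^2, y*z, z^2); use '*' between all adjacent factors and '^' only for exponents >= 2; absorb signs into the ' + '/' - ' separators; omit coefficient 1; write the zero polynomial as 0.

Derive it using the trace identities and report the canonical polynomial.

x*y^3*z^3 - x^2*y^2*z^2 - y^4*z^2 - y^2*z^4 + x^2*z^2 + 4*y^2*z^2 - 2*x*y*z + y^2 - 2

trace(a b a b) = trace(b a)*trace(b a) - trace(1) = z^2 - 2
trace(b a b a b a) = trace(a b a b)*trace(a b) - trace(b a) = z^3 - 3*z
so trace(a b a) = trace(a)*trace(b a) - trace(b) = x*z - y
so trace(b a b a b) = trace(b)*trace(a b a b) - trace(a b a) = y*z^2 - x*z - y
reduce: trace(a b a^2 b a b) = trace(a)*trace(b a b a b a) - trace(b a b a b) = x*z^3 - y*z^2 - 2*x*z + y
trace(b a b) = trace(b)*trace(a b) - trace(a) = y*z - x
reduce: trace(b a^2 b a) = trace(a)*trace(b a b a) - trace(b a b) = x*z^2 - y*z - x
trace(a^2) = trace(a)*trace(a) - trace(1) = x^2 - 2
trace(b a^2 b) = trace(b)*trace(a^2 b) - trace(a^2) = x*y*z - x^2 - y^2 + 2
reduce: trace(a b a^2 b a) = trace(a)*trace(b a^2 b a) - trace(b a^2 b) = x^2*z^2 - 2*x*y*z + y^2 - 2
so trace(a b a b^2 a b a) = trace(b)*trace(a b a^2 b a b) - trace(a b a^2 b a) = x*y*z^3 - x^2*z^2 - y^2*z^2 + 2
trace(a b a b a b a b) = trace(a b a b)*trace(a b a b) - trace(1) = z^4 - 4*z^2 + 2
trace(a b a b^2 a b a b) = trace(b)*trace(a b a b a b a b) - trace(a b a b a b a) = y*z^4 - x*z^3 - 3*y*z^2 + 2*x*z + y
trace(a b a b^2 a b a b^-1) = trace(a b a b^2 a b a)*trace(b) - trace(a b a b^2 a b a b) = x*y^2*z^3 - x^2*y*z^2 - y^3*z^2 - y*z^4 + x*z^3 + 3*y*z^2 - 2*x*z + y
trace(b^-1 a b a b^2 a b a b^-1) = trace(a b a b^2 a b a b^-1)*trace(b) - trace(a b a b^2 a b a) = x*y^3*z^3 - x^2*y^2*z^2 - y^4*z^2 - y^2*z^4 + x^2*z^2 + 4*y^2*z^2 - 2*x*y*z + y^2 - 2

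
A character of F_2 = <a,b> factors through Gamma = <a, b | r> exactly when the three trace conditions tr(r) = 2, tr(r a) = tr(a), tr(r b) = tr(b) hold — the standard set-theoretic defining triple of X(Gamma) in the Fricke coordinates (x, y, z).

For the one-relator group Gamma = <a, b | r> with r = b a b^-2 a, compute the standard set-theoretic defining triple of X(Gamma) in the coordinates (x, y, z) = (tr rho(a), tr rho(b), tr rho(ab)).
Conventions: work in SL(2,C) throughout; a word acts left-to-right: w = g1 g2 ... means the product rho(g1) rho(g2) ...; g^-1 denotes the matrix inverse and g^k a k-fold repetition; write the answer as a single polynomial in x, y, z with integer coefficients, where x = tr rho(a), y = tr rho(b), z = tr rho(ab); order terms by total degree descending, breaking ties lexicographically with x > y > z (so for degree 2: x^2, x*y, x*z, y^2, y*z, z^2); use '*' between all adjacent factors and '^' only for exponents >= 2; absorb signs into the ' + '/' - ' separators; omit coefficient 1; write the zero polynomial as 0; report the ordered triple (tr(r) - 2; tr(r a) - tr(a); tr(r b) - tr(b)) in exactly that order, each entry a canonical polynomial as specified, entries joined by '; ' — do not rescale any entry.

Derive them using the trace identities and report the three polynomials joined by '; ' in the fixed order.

trace(a b a) = trace(a)*trace(b a) - trace(b)  (reduce the a square) = x*z - y
apply: trace(a b a b) = trace(a b)*trace(a b) - trace(1)  (split on a) = z^2 - 2
trace(a b a b^-1) = trace(a b a)*trace(b) - trace(a b a b)  (eliminate b^-1) = x*y*z - y^2 - z^2 + 2
trace(b a b^-2 a) = trace(a b a b^-1)*trace(b) - trace(a b a)  (eliminate b^-1) = x*y^2*z - y^3 - y*z^2 - x*z + 3*y
apply: trace(a^2 b a) = trace(a)*trace(a b a) - trace(a b) = x^2*z - x*y - z
apply: trace(b a b) = trace(b)*trace(a b) - trace(a) = y*z - x
apply: trace(a^2 b a b) = trace(a)*trace(b a b a) - trace(b a b) = x*z^2 - y*z - x
apply: trace(a^2 b a b^-1) = trace(a^2 b a)*trace(b) - trace(a^2 b a b) = x^2*y*z - x*y^2 - x*z^2 + x
trace(b a b^-2 a^2) = trace(a^2 b a b^-1)*trace(b) - trace(a^2 b a) = x^2*y^2*z - x*y^3 - x*y*z^2 - x^2*z + 2*x*y + z
trace(a^2) = trace(a)*trace(a) - trace(1)  (reduce the a square) = x^2 - 2
trace(a b^2 a) = trace(b)*trace(a^2 b) - trace(a^2)  (reduce the b square) = x*y*z - x^2 - y^2 + 2
use: trace(a b^2 a b) = trace(b)*trace(a b a b) - trace(a b a)  (reduce the b square) = y*z^2 - x*z - y
trace(a b^2 a b^-1) = trace(a b^2 a)*trace(b) - trace(a b^2 a b)  (eliminate b^-1) = x*y^2*z - x^2*y - y^3 - y*z^2 + x*z + 3*y
use: trace(b a b^-2 a b) = trace(a b^2 a b^-1)*trace(b) - trace(a b^2 a)  (eliminate b^-1) = x*y^3*z - x^2*y^2 - y^4 - y^2*z^2 + x^2 + 4*y^2 - 2
assemble the triple (trace(r) - 2; trace(r a) - x; trace(r b) - y)

x*y^2*z - y^3 - y*z^2 - x*z + 3*y - 2; x^2*y^2*z - x*y^3 - x*y*z^2 - x^2*z + 2*x*y - x + z; x*y^3*z - x^2*y^2 - y^4 - y^2*z^2 + x^2 + 4*y^2 - y - 2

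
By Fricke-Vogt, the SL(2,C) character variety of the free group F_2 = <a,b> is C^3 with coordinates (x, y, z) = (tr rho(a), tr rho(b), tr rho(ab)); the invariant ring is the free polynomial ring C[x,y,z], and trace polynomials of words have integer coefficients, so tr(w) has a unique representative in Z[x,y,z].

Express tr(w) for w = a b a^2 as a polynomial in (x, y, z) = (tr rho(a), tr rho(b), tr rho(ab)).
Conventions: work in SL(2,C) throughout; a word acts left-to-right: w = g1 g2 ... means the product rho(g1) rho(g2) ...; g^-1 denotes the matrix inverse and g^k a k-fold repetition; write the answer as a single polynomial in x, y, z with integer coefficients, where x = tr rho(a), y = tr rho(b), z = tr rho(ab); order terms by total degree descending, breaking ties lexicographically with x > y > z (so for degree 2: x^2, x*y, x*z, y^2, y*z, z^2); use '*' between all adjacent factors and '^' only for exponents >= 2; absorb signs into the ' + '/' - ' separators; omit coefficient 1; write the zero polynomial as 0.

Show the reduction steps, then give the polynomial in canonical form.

x^2*z - x*y - z

tr(a b a) = tr(a) tr(b a) - tr(b) = x*z - y
and tr(a b a^2) = tr(a) tr(a b a) - tr(a b) = x^2*z - x*y - z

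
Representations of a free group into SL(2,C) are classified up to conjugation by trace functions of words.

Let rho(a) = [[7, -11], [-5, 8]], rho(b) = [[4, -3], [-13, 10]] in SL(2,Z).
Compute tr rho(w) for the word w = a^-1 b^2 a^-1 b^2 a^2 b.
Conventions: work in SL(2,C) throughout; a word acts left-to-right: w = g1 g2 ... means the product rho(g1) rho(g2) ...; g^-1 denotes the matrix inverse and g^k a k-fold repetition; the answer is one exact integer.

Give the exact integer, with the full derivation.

2528087954

rho(a^-1) = [[8, 11], [5, 7]]
... * rho(b) = [[4, -3], [-13, 10]]  ->  [[-111, 86], [-71, 55]]
... * rho(b) = [[4, -3], [-13, 10]]  ->  [[-1562, 1193], [-999, 763]]
... * rho(a^-1) = [[8, 11], [5, 7]]  ->  [[-6531, -8831], [-4177, -5648]]
... * rho(b) = [[4, -3], [-13, 10]]  ->  [[88679, -68717], [56716, -43949]]
... * rho(b) = [[4, -3], [-13, 10]]  ->  [[1248037, -953207], [798201, -609638]]
... * rho(a) = [[7, -11], [-5, 8]]  ->  [[13502294, -21354063], [8635597, -13657315]]
... * rho(a) = [[7, -11], [-5, 8]]  ->  [[201286373, -319357738], [128735754, -204250087]]
... * rho(b) = [[4, -3], [-13, 10]]  ->  [[4956796086, -3797436499], [3170194147, -2428708132]]
tr = 4956796086 + -2428708132 = 2528087954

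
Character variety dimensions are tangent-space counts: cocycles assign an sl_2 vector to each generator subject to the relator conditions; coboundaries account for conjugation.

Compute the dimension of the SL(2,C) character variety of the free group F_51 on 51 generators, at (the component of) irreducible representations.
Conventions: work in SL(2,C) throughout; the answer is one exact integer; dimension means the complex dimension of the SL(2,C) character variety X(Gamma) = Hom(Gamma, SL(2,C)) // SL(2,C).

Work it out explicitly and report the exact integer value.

The free group F_51: 51 generators, no relators.
So Z^1 = (sl_2)^51 in full: dim Z^1 = 153.
dim B^1 = 3: the coboundary map is injective because an irreducible image has centralizer 0 in sl_2.
dim H^1 = 153 - 3 = 150, which is dim X.

150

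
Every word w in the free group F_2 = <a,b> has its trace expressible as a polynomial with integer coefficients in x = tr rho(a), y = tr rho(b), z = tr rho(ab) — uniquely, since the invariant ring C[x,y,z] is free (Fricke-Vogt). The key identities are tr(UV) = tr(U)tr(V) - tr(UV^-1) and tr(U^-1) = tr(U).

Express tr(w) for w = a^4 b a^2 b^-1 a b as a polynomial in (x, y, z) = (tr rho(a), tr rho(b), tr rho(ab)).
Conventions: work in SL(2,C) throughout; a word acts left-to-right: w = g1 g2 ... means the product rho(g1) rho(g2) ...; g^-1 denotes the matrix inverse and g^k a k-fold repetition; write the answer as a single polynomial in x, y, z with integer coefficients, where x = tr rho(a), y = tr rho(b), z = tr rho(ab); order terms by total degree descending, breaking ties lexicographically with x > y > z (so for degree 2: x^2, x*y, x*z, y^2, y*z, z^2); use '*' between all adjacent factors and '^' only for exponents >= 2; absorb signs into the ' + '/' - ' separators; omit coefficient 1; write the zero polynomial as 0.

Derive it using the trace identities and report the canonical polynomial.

x^5*y*z^2 - 2*x^4*y^2*z - x^4*z^3 + x^3*y^3 - x^3*y*z^2 + x^4*z + 3*x^2*y^2*z + 2*x^2*z^3 - x^3*y - x*y^3 - x*y*z^2 - 2*x^2*z + x*y - z

tr(b a b a) = tr(b a) tr(b a) - tr(1)   [split at a repeated b] = z^2 - 2
tr(b a b) = tr(b) tr(a b) - tr(a)   [square of b] = y*z - x
tr(a b a b a) = tr(a) tr(b a b a) - tr(b a b)   [square of a] = x*z^2 - y*z - x
tr(b a b a^3) = tr(a) tr(a b a b a) - tr(a b a b)   [square of a] = x^2*z^2 - x*y*z - x^2 - z^2 + 2
tr(b a^4 b a) = tr(a) tr(b a b a^3) - tr(b a b a^2)   [square of a] = x^3*z^2 - x^2*y*z - x^3 - 2*x*z^2 + y*z + 3*x
tr(a^2 b) = tr(a) tr(b a) - tr(b)   [square of a] = x*z - y
tr(a^2) = tr(a) tr(a) - tr(1)   [square of a] = x^2 - 2
tr(b^2 a^2) = tr(b) tr(a^2 b) - tr(a^2)   [square of b] = x*y*z - x^2 - y^2 + 2
tr(a^2 b^2 a) = tr(a) tr(b^2 a^2) - tr(b^2 a)   [square of a] = x^2*y*z - x^3 - x*y^2 - y*z + 3*x
tr(b a^4 b) = tr(a) tr(a^2 b^2 a) - tr(a^2 b^2)   [square of a] = x^3*y*z - x^4 - x^2*y^2 - 2*x*y*z + 4*x^2 + y^2 - 2
tr(b a^4 b a^2) = tr(a) tr(b a^4 b a) - tr(b a^4 b)   [square of a] = x^4*z^2 - 2*x^3*y*z + x^2*y^2 - 2*x^2*z^2 + 3*x*y*z - x^2 - y^2 + 2
tr(a b a^4 b a^2) = tr(a) tr(b a^4 b a^2) - tr(b a^4 b a)   [square of a] = x^5*z^2 - 2*x^4*y*z + x^3*y^2 - 3*x^3*z^2 + 4*x^2*y*z - x*y^2 + 2*x*z^2 - y*z - x
tr(b a b a b a) = tr(b a b a) tr(b a) - tr(a b)   [split at a repeated b] = z^3 - 3*z
tr(b a b a b) = tr(b) tr(a b a b) - tr(a b a)   [square of b] = y*z^2 - x*z - y
tr(a b a b a b a) = tr(a) tr(b a b a b a) - tr(b a b a b)   [square of a] = x*z^3 - y*z^2 - 2*x*z + y
tr(a^2 b a b a b a) = tr(a) tr(a b a b a b a) - tr(a b a b a b)   [square of a] = x^2*z^3 - x*y*z^2 - 2*x^2*z - z^3 + x*y + 3*z
tr(b a b a^4 b a) = tr(a) tr(a^2 b a b a b a) - tr(a^2 b a b a b)   [square of a] = x^3*z^3 - x^2*y*z^2 - 2*x^3*z - 2*x*z^3 + x^2*y + y*z^2 + 5*x*z - y
tr(a b a^2) = tr(a) tr(b a^2) - tr(b a)   [square of a] = x^2*z - x*y - z
tr(a b^2 a b a) = tr(b) tr(a b a^2 b) - tr(a b a^2)   [square of b] = x*y*z^2 - x^2*z - y^2*z + z
tr(b^2 a b a^3) = tr(a) tr(a b^2 a b a) - tr(a b^2 a b)   [square of a] = x^2*y*z^2 - x^3*z - x*y^2*z - y*z^2 + 2*x*z + y
tr(b a b a^4 b) = tr(a) tr(b^2 a b a^3) - tr(b^2 a b a^2)   [square of a] = x^3*y*z^2 - x^4*z - x^2*y^2*z - 2*x*y*z^2 + 3*x^2*z + y^2*z + x*y - z
tr(a b a^4 b a^2 b) = tr(a) tr(b a b a^4 b a) - tr(b a b a^4 b)   [square of a] = x^4*z^3 - 2*x^3*y*z^2 - x^4*z + x^2*y^2*z - 2*x^2*z^3 + x^3*y + 3*x*y*z^2 + 2*x^2*z - y^2*z - 2*x*y + z
tr(a^4 b a^2 b^-1 a b) = tr(a b a^4 b a^2) tr(b) - tr(a b a^4 b a^2 b)   [inverse elimination on b] = x^5*y*z^2 - 2*x^4*y^2*z - x^4*z^3 + x^3*y^3 - x^3*y*z^2 + x^4*z + 3*x^2*y^2*z + 2*x^2*z^3 - x^3*y - x*y^3 - x*y*z^2 - 2*x^2*z + x*y - z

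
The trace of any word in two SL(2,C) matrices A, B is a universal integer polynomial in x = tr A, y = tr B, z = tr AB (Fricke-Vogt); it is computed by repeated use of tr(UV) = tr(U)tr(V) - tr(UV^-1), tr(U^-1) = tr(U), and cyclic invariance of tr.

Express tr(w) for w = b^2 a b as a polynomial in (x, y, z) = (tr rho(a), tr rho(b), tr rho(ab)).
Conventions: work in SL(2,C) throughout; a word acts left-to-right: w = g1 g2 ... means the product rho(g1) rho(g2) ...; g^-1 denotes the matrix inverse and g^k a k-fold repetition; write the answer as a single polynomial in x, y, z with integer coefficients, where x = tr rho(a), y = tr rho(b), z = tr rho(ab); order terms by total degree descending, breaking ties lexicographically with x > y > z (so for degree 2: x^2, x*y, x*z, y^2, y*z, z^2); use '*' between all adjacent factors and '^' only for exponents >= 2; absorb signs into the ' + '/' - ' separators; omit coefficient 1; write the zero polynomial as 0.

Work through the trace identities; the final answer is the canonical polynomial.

trace(b a b) = trace(b) trace(a b) - trace(a)  (reduce the b square) = y*z - x
next, trace(b^2 a b) = trace(b) trace(b a b) - trace(b a)  (reduce the b square) = y^2*z - x*y - z

y^2*z - x*y - z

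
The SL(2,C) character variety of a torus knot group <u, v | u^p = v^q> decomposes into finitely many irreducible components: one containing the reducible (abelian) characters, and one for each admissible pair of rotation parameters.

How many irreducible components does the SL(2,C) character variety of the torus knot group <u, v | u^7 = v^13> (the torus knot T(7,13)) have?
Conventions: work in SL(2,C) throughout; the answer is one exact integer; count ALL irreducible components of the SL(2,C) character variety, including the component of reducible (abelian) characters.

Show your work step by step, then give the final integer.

For T(7,13): irreducibility forces the central element u^7 = v^13 to one of +I, -I.
This locks tr(u) to 2*cos(pi*alpha/7), alpha in 1..6, and tr(v) to 2*cos(pi*beta/13), beta in 1..12, on each component of irreducible characters.
The two central values (-1)^alpha I and (-1)^beta I must be the same matrix, so alpha and beta share a parity.
count pairs: odd alpha (3 choices) x odd beta (6), plus even alpha (3) x even beta (6): 3*6 + 3*6 = 36.
Total: 36 irreducible-character components + 1 reducible (abelian) component = 37.

37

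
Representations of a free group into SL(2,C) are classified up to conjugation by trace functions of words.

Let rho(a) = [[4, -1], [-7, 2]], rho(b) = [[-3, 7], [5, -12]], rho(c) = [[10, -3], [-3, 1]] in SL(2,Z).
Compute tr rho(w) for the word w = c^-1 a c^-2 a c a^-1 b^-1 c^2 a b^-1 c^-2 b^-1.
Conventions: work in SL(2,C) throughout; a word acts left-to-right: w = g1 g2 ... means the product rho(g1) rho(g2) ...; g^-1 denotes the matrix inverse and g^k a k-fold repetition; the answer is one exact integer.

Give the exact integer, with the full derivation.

39454554003

rho(c^-1) = [[1, 3], [3, 10]]
... * rho(a) = [[4, -1], [-7, 2]]  ->  [[-17, 5], [-58, 17]]
... * rho(c^-1) = [[1, 3], [3, 10]]  ->  [[-2, -1], [-7, -4]]
... * rho(c^-1) = [[1, 3], [3, 10]]  ->  [[-5, -16], [-19, -61]]
... * rho(a) = [[4, -1], [-7, 2]]  ->  [[92, -27], [351, -103]]
... * rho(c) = [[10, -3], [-3, 1]]  ->  [[1001, -303], [3819, -1156]]
... * rho(a^-1) = [[2, 1], [7, 4]]  ->  [[-119, -211], [-454, -805]]
... * rho(b^-1) = [[-12, -7], [-5, -3]]  ->  [[2483, 1466], [9473, 5593]]
... * rho(c) = [[10, -3], [-3, 1]]  ->  [[20432, -5983], [77951, -22826]]
... * rho(c) = [[10, -3], [-3, 1]]  ->  [[222269, -67279], [847988, -256679]]
... * rho(a) = [[4, -1], [-7, 2]]  ->  [[1360029, -356827], [5188705, -1361346]]
... * rho(b^-1) = [[-12, -7], [-5, -3]]  ->  [[-14536213, -8449722], [-55457730, -32236897]]
... * rho(c^-1) = [[1, 3], [3, 10]]  ->  [[-39885379, -128105859], [-152168421, -488742160]]
... * rho(c^-1) = [[1, 3], [3, 10]]  ->  [[-424202956, -1400714727], [-1618394901, -5343926863]]
... * rho(b^-1) = [[-12, -7], [-5, -3]]  ->  [[12094009107, 7171564873], [46140373127, 27360544896]]
tr = 12094009107 + 27360544896 = 39454554003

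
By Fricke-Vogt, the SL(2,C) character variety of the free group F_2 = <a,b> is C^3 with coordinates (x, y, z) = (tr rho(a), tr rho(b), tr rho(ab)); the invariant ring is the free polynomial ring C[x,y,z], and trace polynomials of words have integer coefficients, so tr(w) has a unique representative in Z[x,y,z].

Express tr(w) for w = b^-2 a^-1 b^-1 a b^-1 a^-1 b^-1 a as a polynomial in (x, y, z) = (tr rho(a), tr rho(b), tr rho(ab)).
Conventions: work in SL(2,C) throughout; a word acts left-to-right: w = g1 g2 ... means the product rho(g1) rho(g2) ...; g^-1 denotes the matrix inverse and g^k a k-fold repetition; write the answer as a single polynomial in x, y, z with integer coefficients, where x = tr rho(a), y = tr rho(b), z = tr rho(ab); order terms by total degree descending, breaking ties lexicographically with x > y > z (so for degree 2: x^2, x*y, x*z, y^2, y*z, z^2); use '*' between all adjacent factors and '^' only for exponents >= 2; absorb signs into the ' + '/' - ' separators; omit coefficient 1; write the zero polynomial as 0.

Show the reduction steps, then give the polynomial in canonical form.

and trace(b^-1) = trace(b) = y
trace(b^-2) = trace(b^-1) trace(b) - trace(1) = y^2 - 2
and trace(a b^-1) = trace(a) trace(b) - trace(a b) = x*y - z
trace(a b a) = trace(a) trace(b a) - trace(b) = x*z - y
trace(a b a b) = trace(a b) trace(a b) - trace(1)   [split at repeated a] = z^2 - 2
trace(a b a b^-1) = trace(a b a) trace(b) - trace(a b a b) = x*y*z - y^2 - z^2 + 2
and trace(b a b^-2 a) = trace(a b a b^-1) trace(b) - trace(a b a) = x*y^2*z - y^3 - y*z^2 - x*z + 3*y
trace(a b^-2 a^-1 b) = trace(b a b^-2) trace(a) - trace(b a b^-2 a) = -x*y^2*z + x^2*y + y^3 + y*z^2 - 3*y
trace(b^-1 a^-1 b^-1 a b^-1) = trace(a b^-2 a^-1) trace(b) - trace(a b^-2 a^-1 b) = x*y^2*z - x^2*y - y*z^2 + y
next, trace(b a b) = trace(b) trace(a b) - trace(a) = y*z - x
next, trace(a b a^-1 b) = trace(b a b) trace(a) - trace(b a b a) = x*y*z - x^2 - z^2 + 2
trace(a^-1 b^-1 a b) = trace(a b a^-1) trace(b) - trace(a b a^-1 b) = -x*y*z + x^2 + y^2 + z^2 - 2
trace(b^-1 a^-1 b^-1 a) = trace(a^-1 b^-1 a) trace(b) - trace(a^-1 b^-1 a b) = x*y*z - x^2 - z^2 + 2
trace(b^-1 a^-1 b^-1 a b^-2) = trace(b^-1 a^-1 b^-1 a b^-1) trace(b) - trace(b^-1 a^-1 b^-1 a) = x*y^3*z - x^2*y^2 - y^2*z^2 - x*y*z + x^2 + y^2 + z^2 - 2
trace(b^-1 a b^-1) = trace(b^-1 a) trace(b) - trace(b^-1 a b) = x*y^2 - y*z - x
trace(a^2) = trace(a) trace(a) - trace(1) = x^2 - 2
and trace(a b a^2) = trace(a) trace(b a^2) - trace(b a) = x^2*z - x*y - z
trace(a b a^2 b) = trace(a) trace(b a b a) - trace(b a b) = x*z^2 - y*z - x
next, trace(b a^2 b^-1 a) = trace(a b a^2) trace(b) - trace(a b a^2 b) = x^2*y*z - x*y^2 - x*z^2 + x
next, trace(a b^-1 a^-1 b a) = trace(b a^2 b^-1) trace(a) - trace(b a^2 b^-1 a) = -x^2*y*z + x^3 + x*y^2 + x*z^2 - 3*x
next, trace(b a b a b) = trace(b) trace(a b a b) - trace(a b a) = y*z^2 - x*z - y
and trace(b a b a b a) = trace(b a b a) trace(b a) - trace(a b)   [split at repeated b] = z^3 - 3*z
and trace(a^-1 b a b a b) = trace(b a b a b) trace(a) - trace(b a b a b a) = x*y*z^2 - x^2*z - z^3 - x*y + 3*z
trace(a b^-1 a^-1 b a b) = trace(a^-1 b a b a) trace(b) - trace(a^-1 b a b a b) = -x*y*z^2 + x^2*z + y^2*z + z^3 - 3*z
next, trace(a b^-1 a b^-1 a^-1 b) = trace(a b^-1 a^-1 b a) trace(b) - trace(a b^-1 a^-1 b a b) = -x^2*y^2*z + x^3*y + x*y^3 + 2*x*y*z^2 - x^2*z - y^2*z - z^3 - 3*x*y + 3*z
and trace(a b^-1 a^-1 b^-1 a b^-1) = trace(a b^-1 a b^-1 a^-1) trace(b) - trace(a b^-1 a b^-1 a^-1 b) = x^2*y^2*z - x^3*y - 2*x*y*z^2 + x^2*z + z^3 + 2*x*y - 3*z
and trace(a b^-2 a b a) = trace(b^-1 a b a^2) trace(b) - trace(b^-1 a b a^2 b) = x^2*y^2*z - x*y^3 - x*y*z^2 - x^2*z + 2*x*y + z
next, trace(b^-1 a b a b a) = trace(a b a b a) trace(b) - trace(a b a b a b) = x*y*z^2 - y^2*z - z^3 - x*y + 3*z
trace(a b^-2 a b a b) = trace(b^-1 a b a b a) trace(b) - trace(b^-1 a b a b a b) = x*y^2*z^2 - y^3*z - y*z^3 - x*y^2 - x*z^2 + 4*y*z + x
next, trace(a b^-2 a b a b^-1) = trace(a b^-2 a b a) trace(b) - trace(a b^-2 a b a b) = x^2*y^3*z - x*y^4 - 2*x*y^2*z^2 - x^2*y*z + y^3*z + y*z^3 + 3*x*y^2 + x*z^2 - 3*y*z - x
trace(b^-1 a b^-2 a b a b^-1) = trace(a b^-2 a b a b^-1) trace(b) - trace(a b^-2 a b a) = x^2*y^4*z - x*y^5 - 2*x*y^3*z^2 - 2*x^2*y^2*z + y^4*z + y^2*z^3 + 4*x*y^3 + 2*x*y*z^2 + x^2*z - 3*y^2*z - 3*x*y - z
and trace(a b a^3) = trace(a) trace(a^2 b a) - trace(a^2 b) = x^3*z - x^2*y - 2*x*z + y
and trace(a b a^3 b) = trace(a) trace(b a b a^2) - trace(b a b a) = x^2*z^2 - x*y*z - x^2 - z^2 + 2
trace(a^2 b^-1 a b a) = trace(a b a^3) trace(b) - trace(a b a^3 b) = x^3*y*z - x^2*y^2 - x^2*z^2 - x*y*z + x^2 + y^2 + z^2 - 2
trace(a b a b a^2 b) = trace(a) trace(b a b a b a) - trace(b a b a b) = x*z^3 - y*z^2 - 2*x*z + y
trace(a^2 b^-1 a b a b) = trace(a b a b a^2) trace(b) - trace(a b a b a^2 b) = x^2*y*z^2 - x*y^2*z - x*z^3 - x^2*y + 2*x*z + y
next, trace(a b a b^-1 a^2 b^-1) = trace(a^2 b^-1 a b a) trace(b) - trace(a^2 b^-1 a b a b) = x^3*y^2*z - x^2*y^3 - 2*x^2*y*z^2 + x*z^3 + 2*x^2*y + y^3 + y*z^2 - 2*x*z - 3*y
and trace(a b a b^-1 a^2) = trace(a^3 b a) trace(b) - trace(a^3 b a b) = x^3*y*z - x^2*y^2 - x^2*z^2 - x*y*z + x^2 + y^2 + z^2 - 2
trace(a b^-2 a b a b^-1 a) = trace(a b a b^-1 a^2 b^-1) trace(b) - trace(a b a b^-1 a^2) = x^3*y^3*z - x^2*y^4 - 2*x^2*y^2*z^2 - x^3*y*z + x*y*z^3 + 3*x^2*y^2 + x^2*z^2 + y^4 + y^2*z^2 - x*y*z - x^2 - 4*y^2 - z^2 + 2
trace(b a^2 b) = trace(a) trace(b^2 a) - trace(b^2) = x*y*z - x^2 - y^2 + 2
next, trace(a b a^2 b a) = trace(a) trace(b a^2 b a) - trace(b a^2 b) = x^2*z^2 - 2*x*y*z + y^2 - 2
trace(a b a^2 b a b^-1) = trace(a b a^2 b a) trace(b) - trace(a b a^2 b a b) = x^2*y*z^2 - 2*x*y^2*z - x*z^3 + y^3 + y*z^2 + 2*x*z - 3*y
and trace(a b a b^-2 a b a) = trace(a b a^2 b a b^-1) trace(b) - trace(a b a^2 b a) = x^2*y^2*z^2 - 2*x*y^3*z - x*y*z^3 - x^2*z^2 + y^4 + y^2*z^2 + 4*x*y*z - 4*y^2 + 2
and trace(a b a b a b a b) = trace(b a) trace(b a b a b a) - trace(b^-1 a^-1 b^-1 a^-1)   [split at repeated b] = z^4 - 4*z^2 + 2
next, trace(a b a b a b a b^-1) = trace(a b a b a b a) trace(b) - trace(a b a b a b a b) = x*y*z^3 - y^2*z^2 - z^4 - 2*x*y*z + y^2 + 4*z^2 - 2
trace(a b a b^-2 a b a b) = trace(a b a b a b a b^-1) trace(b) - trace(a b a b a b a) = x*y^2*z^3 - y^3*z^2 - y*z^4 - 2*x*y^2*z - x*z^3 + y^3 + 5*y*z^2 + 2*x*z - 3*y
next, trace(a b^-2 a b a b^-1 a b) = trace(a b a b^-2 a b a) trace(b) - trace(a b a b^-2 a b a b) = x^2*y^3*z^2 - 2*x*y^4*z - 2*x*y^2*z^3 - x^2*y*z^2 + y^5 + 2*y^3*z^2 + y*z^4 + 6*x*y^2*z + x*z^3 - 5*y^3 - 5*y*z^2 - 2*x*z + 5*y
next, trace(b^-1 a b^-2 a b a b^-1 a) = trace(a b^-2 a b a b^-1 a) trace(b) - trace(a b^-2 a b a b^-1 a b) = x^3*y^4*z - x^2*y^5 - 3*x^2*y^3*z^2 - x^3*y^2*z + 2*x*y^4*z + 3*x*y^2*z^3 + 3*x^2*y^3 + 2*x^2*y*z^2 - y^3*z^2 - y*z^4 - 7*x*y^2*z - x*z^3 - x^2*y + y^3 + 4*y*z^2 + 2*x*z - 3*y
trace(b a b^-1 a^-1 b^-1 a b^-2 a) = trace(b^-1 a b^-2 a b a b^-1) trace(a) - trace(b^-1 a b^-2 a b a b^-1 a) = x^2*y^3*z^2 - x^3*y^2*z - x*y^4*z - 2*x*y^2*z^3 + x^2*y^3 + y^3*z^2 + y*z^4 + x^3*z + 4*x*y^2*z + x*z^3 - 2*x^2*y - y^3 - 4*y*z^2 - 3*x*z + 3*y
trace(a b^-1 a^-1 b^-1 a b^-2 a^-1 b) = trace(b a b^-1 a^-1 b^-1 a b^-2) trace(a) - trace(b a b^-1 a^-1 b^-1 a b^-2 a) = -x^2*y^3*z^2 + 2*x^3*y^2*z + x*y^4*z + 2*x*y^2*z^3 - x^4*y - x^2*y^3 - 2*x^2*y*z^2 - y^3*z^2 - y*z^4 - 4*x*y^2*z + 4*x^2*y + y^3 + 4*y*z^2 - 3*y
trace(b^-2 a^-1 b^-1 a b^-1 a^-1 b^-1 a) = trace(a b^-1 a^-1 b^-1 a b^-2 a^-1) trace(b) - trace(a b^-1 a^-1 b^-1 a b^-2 a^-1 b) = x^2*y^3*z^2 - 2*x^3*y^2*z - 2*x*y^2*z^3 + x^4*y + 2*x^2*y*z^2 + y*z^4 + 3*x*y^2*z - 3*x^2*y - 3*y*z^2 + y

x^2*y^3*z^2 - 2*x^3*y^2*z - 2*x*y^2*z^3 + x^4*y + 2*x^2*y*z^2 + y*z^4 + 3*x*y^2*z - 3*x^2*y - 3*y*z^2 + y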